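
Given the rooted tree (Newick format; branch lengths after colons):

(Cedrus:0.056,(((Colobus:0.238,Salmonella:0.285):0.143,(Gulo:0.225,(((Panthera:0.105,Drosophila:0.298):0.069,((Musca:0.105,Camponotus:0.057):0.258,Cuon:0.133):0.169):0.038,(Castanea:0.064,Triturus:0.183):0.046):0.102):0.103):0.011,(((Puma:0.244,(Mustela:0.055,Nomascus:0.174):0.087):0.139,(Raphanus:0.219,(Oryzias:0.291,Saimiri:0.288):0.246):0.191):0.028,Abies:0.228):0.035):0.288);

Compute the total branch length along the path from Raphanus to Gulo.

0.812

The path runs Raphanus → … → MRCA → … → Gulo; the MRCA is the node subtending (((Colobus,Salmonella),(Gulo,(((Panthera,Drosophila),((Musca,Camponotus),Cuon)),(Castanea,Triturus)))),(((Puma,(Mustela,Nomascus)),(Raphanus,(Oryzias,Saimiri))),Abies)).
Branch lengths along that path: 0.219 + 0.191 + 0.028 + 0.035 + 0.011 + 0.103 + 0.225 = 0.812.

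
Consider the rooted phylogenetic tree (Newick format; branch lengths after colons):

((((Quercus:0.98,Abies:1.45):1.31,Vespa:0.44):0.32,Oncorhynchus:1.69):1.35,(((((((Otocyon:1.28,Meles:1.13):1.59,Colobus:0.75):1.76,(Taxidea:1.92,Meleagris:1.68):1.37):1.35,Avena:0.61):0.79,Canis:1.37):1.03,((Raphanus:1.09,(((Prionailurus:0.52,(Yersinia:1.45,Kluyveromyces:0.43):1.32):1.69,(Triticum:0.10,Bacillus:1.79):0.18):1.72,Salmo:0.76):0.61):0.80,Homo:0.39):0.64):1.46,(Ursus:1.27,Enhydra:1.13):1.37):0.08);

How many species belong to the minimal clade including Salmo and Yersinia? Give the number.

6

The MRCA of Salmo and Yersinia is the node subtending (((Prionailurus,(Yersinia,Kluyveromyces)),(Triticum,Bacillus)),Salmo).
That clade contains 6 terminal taxa: Bacillus, Kluyveromyces, Prionailurus, Salmo, Triticum, Yersinia.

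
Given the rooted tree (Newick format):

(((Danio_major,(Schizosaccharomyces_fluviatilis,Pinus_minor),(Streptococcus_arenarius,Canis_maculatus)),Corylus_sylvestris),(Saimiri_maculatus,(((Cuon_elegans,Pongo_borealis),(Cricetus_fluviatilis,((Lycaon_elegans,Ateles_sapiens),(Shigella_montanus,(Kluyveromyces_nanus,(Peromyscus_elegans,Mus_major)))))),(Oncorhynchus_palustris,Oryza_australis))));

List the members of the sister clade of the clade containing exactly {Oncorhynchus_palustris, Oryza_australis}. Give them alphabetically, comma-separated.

Ateles_sapiens, Cricetus_fluviatilis, Cuon_elegans, Kluyveromyces_nanus, Lycaon_elegans, Mus_major, Peromyscus_elegans, Pongo_borealis, Shigella_montanus

The clade containing exactly {Oncorhynchus_palustris, Oryza_australis} attaches to the tree at the node subtending (((Cuon_elegans,Pongo_borealis),(Cricetus_fluviatilis,((Lycaon_elegans,Ateles_sapiens),(Shigella_montanus,(Kluyveromyces_nanus,(Peromyscus_elegans,Mus_major)))))),(Oncorhynchus_palustris,Oryza_australis)).
The other lineage descending from that same node — the sister group — is ((Cuon_elegans,Pongo_borealis),(Cricetus_fluviatilis,((Lycaon_elegans,Ateles_sapiens),(Shigella_montanus,(Kluyveromyces_nanus,(Peromyscus_elegans,Mus_major)))))); its 9 tips in alphabetical order are the answer.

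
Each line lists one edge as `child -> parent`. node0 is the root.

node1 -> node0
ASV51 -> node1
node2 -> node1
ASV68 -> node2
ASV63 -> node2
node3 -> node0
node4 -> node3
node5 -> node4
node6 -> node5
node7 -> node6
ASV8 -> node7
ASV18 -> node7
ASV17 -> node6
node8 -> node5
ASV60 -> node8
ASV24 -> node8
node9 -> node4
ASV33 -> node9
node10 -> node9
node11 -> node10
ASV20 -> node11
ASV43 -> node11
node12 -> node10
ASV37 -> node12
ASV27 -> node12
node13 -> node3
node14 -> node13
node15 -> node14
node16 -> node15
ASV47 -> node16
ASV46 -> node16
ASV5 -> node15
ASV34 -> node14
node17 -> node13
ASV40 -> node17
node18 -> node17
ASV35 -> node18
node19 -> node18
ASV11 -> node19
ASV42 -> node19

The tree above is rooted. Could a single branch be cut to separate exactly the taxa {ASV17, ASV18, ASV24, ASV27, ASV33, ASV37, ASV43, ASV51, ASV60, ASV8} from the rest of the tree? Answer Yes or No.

The MRCA of the listed taxa is the root, so the smallest clade containing them is the whole tree.
That clade also contains ASV11, ASV20, ASV34, ASV35, ASV40, ASV42, ASV46, ASV47, ASV5, ASV63, ASV68, which are not in the proposed group, so the group is not monophyletic.

No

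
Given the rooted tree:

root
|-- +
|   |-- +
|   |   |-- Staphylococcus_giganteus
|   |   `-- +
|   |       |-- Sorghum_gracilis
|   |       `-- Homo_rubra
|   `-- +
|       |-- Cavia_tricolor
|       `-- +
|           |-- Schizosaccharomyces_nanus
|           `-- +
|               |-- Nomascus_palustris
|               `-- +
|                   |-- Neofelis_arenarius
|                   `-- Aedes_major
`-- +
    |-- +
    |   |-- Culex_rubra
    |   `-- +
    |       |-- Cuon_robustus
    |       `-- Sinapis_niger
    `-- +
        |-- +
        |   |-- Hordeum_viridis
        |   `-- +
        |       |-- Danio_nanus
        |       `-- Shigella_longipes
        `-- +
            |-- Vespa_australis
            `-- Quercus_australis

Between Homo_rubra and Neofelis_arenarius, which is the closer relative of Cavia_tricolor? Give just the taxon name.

The MRCA of Cavia_tricolor and Neofelis_arenarius subtends (Cavia_tricolor,(Schizosaccharomyces_nanus,(Nomascus_palustris,(Neofelis_arenarius,Aedes_major)))) (5 taxa).
The MRCA of Cavia_tricolor and Homo_rubra subtends ((Staphylococcus_giganteus,(Sorghum_gracilis,Homo_rubra)),(Cavia_tricolor,(Schizosaccharomyces_nanus,(Nomascus_palustris,(Neofelis_arenarius,Aedes_major))))) (8 taxa).
The first is nested inside the second, so Cavia_tricolor shares a more recent common ancestor with Neofelis_arenarius.

Neofelis_arenarius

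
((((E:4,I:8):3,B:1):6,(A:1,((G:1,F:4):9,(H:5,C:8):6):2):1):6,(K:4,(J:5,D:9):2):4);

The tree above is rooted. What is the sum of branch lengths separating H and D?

35

The path runs H → … → MRCA → … → D; the MRCA is the root of the tree.
Branch lengths along that path: 5 + 6 + 2 + 1 + 6 + 4 + 2 + 9 = 35.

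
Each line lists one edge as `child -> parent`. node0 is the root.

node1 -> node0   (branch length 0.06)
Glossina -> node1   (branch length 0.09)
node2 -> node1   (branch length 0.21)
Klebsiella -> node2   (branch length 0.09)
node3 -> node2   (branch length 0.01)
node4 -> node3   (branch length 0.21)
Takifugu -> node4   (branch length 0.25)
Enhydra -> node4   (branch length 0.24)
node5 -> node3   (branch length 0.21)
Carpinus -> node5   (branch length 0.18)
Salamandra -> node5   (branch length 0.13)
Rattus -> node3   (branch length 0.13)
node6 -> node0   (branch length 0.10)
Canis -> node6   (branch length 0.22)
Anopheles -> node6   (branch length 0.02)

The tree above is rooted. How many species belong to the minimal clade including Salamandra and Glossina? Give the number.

7

The MRCA of Salamandra and Glossina is the node subtending (Glossina,(Klebsiella,((Takifugu,Enhydra),(Carpinus,Salamandra),Rattus))).
That clade contains 7 terminal taxa: Carpinus, Enhydra, Glossina, Klebsiella, Rattus, Salamandra, Takifugu.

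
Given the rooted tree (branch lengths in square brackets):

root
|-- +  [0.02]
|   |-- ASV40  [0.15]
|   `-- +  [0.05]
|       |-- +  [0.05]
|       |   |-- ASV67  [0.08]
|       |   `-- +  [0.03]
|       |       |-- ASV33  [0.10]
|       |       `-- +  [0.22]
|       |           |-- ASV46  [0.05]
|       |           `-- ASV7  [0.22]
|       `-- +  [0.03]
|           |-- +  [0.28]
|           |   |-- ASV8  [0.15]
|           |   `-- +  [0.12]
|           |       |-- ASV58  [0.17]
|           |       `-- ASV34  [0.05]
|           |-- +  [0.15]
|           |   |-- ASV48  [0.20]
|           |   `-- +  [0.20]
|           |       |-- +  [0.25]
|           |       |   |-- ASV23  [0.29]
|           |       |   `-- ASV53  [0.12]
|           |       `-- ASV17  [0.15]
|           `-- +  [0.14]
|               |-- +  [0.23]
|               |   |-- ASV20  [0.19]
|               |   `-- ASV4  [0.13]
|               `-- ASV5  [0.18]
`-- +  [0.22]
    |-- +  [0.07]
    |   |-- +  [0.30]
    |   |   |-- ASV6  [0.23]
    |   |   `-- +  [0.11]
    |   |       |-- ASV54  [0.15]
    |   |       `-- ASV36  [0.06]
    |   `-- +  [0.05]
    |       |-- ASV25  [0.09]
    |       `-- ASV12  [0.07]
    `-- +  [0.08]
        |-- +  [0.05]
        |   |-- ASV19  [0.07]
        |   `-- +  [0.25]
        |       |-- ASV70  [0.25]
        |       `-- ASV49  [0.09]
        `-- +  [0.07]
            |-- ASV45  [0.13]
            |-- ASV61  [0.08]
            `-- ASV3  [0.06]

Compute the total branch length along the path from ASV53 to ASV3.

1.25

The path runs ASV53 → … → MRCA → … → ASV3; the MRCA is the root of the tree.
Branch lengths along that path: 0.12 + 0.25 + 0.20 + 0.15 + 0.03 + 0.05 + 0.02 + 0.22 + 0.08 + 0.07 + 0.06 = 1.25.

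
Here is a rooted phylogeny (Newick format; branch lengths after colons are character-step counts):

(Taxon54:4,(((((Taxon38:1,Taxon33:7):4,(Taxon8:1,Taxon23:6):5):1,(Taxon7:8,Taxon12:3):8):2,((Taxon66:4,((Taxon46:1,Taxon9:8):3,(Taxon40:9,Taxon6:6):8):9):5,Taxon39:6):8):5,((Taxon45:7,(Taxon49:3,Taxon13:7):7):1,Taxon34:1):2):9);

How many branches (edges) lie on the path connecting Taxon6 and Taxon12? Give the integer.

8

The MRCA of Taxon6 and Taxon12 is the node subtending ((((Taxon38,Taxon33),(Taxon8,Taxon23)),(Taxon7,Taxon12)),((Taxon66,((Taxon46,Taxon9),(Taxon40,Taxon6))),Taxon39)).
From Taxon6 up to that node: 5 branches. From Taxon12 up to the same node: 3 branches. Total: 5 + 3 = 8.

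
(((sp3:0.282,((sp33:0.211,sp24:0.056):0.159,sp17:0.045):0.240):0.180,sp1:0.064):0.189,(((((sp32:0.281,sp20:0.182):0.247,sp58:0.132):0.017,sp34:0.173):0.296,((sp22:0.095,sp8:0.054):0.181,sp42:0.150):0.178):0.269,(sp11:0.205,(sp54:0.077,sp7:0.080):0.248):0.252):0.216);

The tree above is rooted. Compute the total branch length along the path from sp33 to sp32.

2.305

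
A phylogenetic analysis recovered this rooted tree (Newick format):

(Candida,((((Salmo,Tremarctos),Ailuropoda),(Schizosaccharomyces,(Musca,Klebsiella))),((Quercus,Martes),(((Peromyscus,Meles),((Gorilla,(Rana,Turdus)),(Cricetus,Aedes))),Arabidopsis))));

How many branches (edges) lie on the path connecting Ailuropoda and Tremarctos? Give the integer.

3

The MRCA of Ailuropoda and Tremarctos is the node subtending ((Salmo,Tremarctos),Ailuropoda).
From Ailuropoda up to that node: 1 branch. From Tremarctos up to the same node: 2 branches. Total: 1 + 2 = 3.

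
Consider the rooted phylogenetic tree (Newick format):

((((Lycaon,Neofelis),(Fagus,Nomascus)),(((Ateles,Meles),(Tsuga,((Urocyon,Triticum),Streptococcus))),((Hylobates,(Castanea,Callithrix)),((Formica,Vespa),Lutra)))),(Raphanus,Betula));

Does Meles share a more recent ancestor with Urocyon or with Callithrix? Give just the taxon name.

The MRCA of Meles and Urocyon subtends ((Ateles,Meles),(Tsuga,((Urocyon,Triticum),Streptococcus))) (6 taxa).
The MRCA of Meles and Callithrix subtends (((Ateles,Meles),(Tsuga,((Urocyon,Triticum),Streptococcus))),((Hylobates,(Castanea,Callithrix)),((Formica,Vespa),Lutra))) (12 taxa).
The first is nested inside the second, so Meles shares a more recent common ancestor with Urocyon.

Urocyon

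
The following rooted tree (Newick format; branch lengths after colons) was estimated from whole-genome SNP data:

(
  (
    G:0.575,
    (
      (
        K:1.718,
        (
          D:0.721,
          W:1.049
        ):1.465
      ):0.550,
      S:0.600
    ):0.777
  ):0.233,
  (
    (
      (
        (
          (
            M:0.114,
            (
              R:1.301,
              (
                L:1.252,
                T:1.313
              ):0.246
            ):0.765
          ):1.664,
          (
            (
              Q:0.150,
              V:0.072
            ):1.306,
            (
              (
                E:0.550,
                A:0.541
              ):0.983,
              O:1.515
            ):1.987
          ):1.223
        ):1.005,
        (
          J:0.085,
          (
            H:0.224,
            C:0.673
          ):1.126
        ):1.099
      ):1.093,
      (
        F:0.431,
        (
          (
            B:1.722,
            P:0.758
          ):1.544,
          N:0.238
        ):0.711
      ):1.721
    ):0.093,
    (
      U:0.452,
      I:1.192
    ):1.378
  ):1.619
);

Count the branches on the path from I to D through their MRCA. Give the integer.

The MRCA of I and D is the root of the tree.
From I up to that node: 3 branches. From D up to the same node: 5 branches. Total: 3 + 5 = 8.

8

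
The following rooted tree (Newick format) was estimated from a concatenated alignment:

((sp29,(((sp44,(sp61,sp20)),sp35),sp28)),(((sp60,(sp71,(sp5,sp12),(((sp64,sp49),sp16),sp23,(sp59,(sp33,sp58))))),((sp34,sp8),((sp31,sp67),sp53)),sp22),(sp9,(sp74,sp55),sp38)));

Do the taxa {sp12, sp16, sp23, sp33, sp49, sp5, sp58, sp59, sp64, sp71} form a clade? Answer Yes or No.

The most recent common ancestor of these taxa subtends (sp71,(sp5,sp12),(((sp64,sp49),sp16),sp23,(sp59,(sp33,sp58)))).
That clade has exactly 10 tips — every listed taxon and nothing else — so the group is monophyletic.

Yes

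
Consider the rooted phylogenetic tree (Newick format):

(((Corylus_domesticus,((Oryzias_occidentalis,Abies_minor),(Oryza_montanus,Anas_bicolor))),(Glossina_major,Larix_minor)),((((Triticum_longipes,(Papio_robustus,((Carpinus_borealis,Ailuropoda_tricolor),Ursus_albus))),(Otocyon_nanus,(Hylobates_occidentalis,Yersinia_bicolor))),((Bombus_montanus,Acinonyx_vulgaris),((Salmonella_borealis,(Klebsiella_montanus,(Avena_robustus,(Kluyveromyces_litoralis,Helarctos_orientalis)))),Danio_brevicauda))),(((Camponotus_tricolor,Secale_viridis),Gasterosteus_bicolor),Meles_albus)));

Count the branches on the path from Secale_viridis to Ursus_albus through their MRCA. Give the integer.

The MRCA of Secale_viridis and Ursus_albus is the node subtending ((((Triticum_longipes,(Papio_robustus,((Carpinus_borealis,Ailuropoda_tricolor),Ursus_albus))),(Otocyon_nanus,(Hylobates_occidentalis,Yersinia_bicolor))),((Bombus_montanus,Acinonyx_vulgaris),((Salmonella_borealis,(Klebsiella_montanus,(Avena_robustus,(Kluyveromyces_litoralis,Helarctos_orientalis)))),Danio_brevicauda))),(((Camponotus_tricolor,Secale_viridis),Gasterosteus_bicolor),Meles_albus)).
From Secale_viridis up to that node: 4 branches. From Ursus_albus up to the same node: 6 branches. Total: 4 + 6 = 10.

10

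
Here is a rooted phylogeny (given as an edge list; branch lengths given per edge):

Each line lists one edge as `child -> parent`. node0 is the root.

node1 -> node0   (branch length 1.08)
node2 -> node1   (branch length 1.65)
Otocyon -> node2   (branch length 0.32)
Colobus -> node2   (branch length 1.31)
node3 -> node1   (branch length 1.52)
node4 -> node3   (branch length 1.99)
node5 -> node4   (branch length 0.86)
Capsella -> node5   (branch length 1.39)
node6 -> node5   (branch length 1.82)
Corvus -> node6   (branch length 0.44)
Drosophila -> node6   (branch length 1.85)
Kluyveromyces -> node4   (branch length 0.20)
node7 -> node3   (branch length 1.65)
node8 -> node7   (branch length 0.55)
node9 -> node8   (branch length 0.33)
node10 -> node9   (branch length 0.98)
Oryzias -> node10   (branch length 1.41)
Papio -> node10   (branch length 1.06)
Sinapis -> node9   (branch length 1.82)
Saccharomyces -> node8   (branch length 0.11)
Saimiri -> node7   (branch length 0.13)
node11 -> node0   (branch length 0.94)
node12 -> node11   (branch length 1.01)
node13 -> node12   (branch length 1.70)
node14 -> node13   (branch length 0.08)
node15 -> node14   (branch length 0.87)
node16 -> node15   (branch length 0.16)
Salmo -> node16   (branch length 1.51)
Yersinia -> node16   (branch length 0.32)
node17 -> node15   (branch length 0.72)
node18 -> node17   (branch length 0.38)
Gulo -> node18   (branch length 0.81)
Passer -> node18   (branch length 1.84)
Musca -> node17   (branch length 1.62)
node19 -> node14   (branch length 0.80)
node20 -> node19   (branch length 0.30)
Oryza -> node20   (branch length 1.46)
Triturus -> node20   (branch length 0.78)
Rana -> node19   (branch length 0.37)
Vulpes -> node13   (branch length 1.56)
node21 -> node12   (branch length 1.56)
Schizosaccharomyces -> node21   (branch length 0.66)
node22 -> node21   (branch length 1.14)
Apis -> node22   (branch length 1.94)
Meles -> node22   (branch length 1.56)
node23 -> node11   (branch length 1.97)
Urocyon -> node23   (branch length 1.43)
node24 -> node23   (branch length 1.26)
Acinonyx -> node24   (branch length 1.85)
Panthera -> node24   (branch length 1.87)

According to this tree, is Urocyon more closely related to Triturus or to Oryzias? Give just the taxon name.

Triturus

The MRCA of Urocyon and Triturus subtends ((((((Salmo,Yersinia),((Gulo,Passer),Musca)),((Oryza,Triturus),Rana)),Vulpes),(Schizosaccharomyces,(Apis,Meles))),(Urocyon,(Acinonyx,Panthera))) (15 taxa).
The MRCA of Urocyon and Oryzias is the root, subtending the entire tree (26 taxa).
The first is nested inside the second, so Urocyon shares a more recent common ancestor with Triturus.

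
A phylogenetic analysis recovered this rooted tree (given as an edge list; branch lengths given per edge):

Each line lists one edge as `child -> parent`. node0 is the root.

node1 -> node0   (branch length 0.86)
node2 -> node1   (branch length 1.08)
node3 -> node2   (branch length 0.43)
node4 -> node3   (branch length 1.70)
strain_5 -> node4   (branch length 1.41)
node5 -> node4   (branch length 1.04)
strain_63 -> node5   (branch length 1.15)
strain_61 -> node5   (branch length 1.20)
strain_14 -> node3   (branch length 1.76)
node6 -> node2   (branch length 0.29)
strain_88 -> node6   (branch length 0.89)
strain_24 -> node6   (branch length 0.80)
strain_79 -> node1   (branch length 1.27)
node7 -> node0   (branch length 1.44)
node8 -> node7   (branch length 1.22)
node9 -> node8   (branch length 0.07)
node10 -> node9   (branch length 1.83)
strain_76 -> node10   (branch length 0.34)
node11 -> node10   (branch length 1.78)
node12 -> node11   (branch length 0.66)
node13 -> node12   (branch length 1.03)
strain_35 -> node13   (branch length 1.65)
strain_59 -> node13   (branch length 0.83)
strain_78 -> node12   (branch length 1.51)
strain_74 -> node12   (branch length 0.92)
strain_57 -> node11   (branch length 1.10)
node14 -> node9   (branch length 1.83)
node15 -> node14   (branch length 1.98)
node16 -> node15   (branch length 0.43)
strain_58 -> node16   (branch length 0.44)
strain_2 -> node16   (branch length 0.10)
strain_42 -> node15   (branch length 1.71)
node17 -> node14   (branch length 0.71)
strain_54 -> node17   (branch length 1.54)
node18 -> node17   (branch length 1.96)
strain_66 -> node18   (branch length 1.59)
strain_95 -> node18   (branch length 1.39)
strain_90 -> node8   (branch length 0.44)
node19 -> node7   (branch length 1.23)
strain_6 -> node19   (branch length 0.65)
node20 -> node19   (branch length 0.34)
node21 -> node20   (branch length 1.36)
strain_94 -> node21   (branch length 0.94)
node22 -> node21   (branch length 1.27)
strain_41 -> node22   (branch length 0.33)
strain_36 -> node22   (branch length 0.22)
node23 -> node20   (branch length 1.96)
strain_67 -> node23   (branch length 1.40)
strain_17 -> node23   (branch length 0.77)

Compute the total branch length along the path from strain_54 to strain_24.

The path runs strain_54 → … → MRCA → … → strain_24; the MRCA is the root of the tree.
Branch lengths along that path: 1.54 + 0.71 + 1.83 + 0.07 + 1.22 + 1.44 + 0.86 + 1.08 + 0.29 + 0.80 = 9.84.

9.84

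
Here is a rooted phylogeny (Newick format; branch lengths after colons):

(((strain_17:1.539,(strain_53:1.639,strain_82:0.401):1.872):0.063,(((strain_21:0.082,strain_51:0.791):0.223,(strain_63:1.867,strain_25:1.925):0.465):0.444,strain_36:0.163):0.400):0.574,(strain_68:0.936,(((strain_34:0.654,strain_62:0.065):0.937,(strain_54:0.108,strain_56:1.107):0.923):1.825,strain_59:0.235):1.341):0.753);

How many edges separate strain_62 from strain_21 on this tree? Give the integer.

The MRCA of strain_62 and strain_21 is the root of the tree.
From strain_62 up to that node: 5 branches. From strain_21 up to the same node: 5 branches. Total: 5 + 5 = 10.

10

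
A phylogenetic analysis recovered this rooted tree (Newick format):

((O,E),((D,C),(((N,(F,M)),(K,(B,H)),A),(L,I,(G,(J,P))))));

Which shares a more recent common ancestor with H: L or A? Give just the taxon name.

The MRCA of H and A subtends ((N,(F,M)),(K,(B,H)),A) (7 taxa).
The MRCA of H and L subtends (((N,(F,M)),(K,(B,H)),A),(L,I,(G,(J,P)))) (12 taxa).
The first is nested inside the second, so H shares a more recent common ancestor with A.

A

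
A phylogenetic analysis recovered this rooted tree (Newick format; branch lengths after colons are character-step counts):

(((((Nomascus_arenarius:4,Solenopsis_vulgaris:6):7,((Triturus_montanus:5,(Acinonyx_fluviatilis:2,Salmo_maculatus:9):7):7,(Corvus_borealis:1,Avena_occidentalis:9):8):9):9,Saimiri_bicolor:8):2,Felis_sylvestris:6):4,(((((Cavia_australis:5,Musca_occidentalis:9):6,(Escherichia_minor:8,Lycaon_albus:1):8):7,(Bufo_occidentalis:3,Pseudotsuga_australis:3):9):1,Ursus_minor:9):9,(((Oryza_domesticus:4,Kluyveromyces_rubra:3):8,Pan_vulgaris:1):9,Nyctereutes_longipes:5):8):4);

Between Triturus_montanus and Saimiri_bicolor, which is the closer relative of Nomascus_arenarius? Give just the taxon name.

The MRCA of Nomascus_arenarius and Triturus_montanus subtends ((Nomascus_arenarius,Solenopsis_vulgaris),((Triturus_montanus,(Acinonyx_fluviatilis,Salmo_maculatus)),(Corvus_borealis,Avena_occidentalis))) (7 taxa).
The MRCA of Nomascus_arenarius and Saimiri_bicolor subtends (((Nomascus_arenarius,Solenopsis_vulgaris),((Triturus_montanus,(Acinonyx_fluviatilis,Salmo_maculatus)),(Corvus_borealis,Avena_occidentalis))),Saimiri_bicolor) (8 taxa).
The first is nested inside the second, so Nomascus_arenarius shares a more recent common ancestor with Triturus_montanus.

Triturus_montanus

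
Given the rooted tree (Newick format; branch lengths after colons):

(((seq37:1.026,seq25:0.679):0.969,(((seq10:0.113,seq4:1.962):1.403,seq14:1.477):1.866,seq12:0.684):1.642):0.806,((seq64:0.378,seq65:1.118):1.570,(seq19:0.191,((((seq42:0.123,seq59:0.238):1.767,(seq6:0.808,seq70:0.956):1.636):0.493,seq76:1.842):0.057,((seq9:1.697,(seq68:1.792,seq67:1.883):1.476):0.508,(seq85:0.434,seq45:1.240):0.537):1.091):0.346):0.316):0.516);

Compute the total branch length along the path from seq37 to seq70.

The path runs seq37 → … → MRCA → … → seq70; the MRCA is the root of the tree.
Branch lengths along that path: 1.026 + 0.969 + 0.806 + 0.516 + 0.316 + 0.346 + 0.057 + 0.493 + 1.636 + 0.956 = 7.121.

7.121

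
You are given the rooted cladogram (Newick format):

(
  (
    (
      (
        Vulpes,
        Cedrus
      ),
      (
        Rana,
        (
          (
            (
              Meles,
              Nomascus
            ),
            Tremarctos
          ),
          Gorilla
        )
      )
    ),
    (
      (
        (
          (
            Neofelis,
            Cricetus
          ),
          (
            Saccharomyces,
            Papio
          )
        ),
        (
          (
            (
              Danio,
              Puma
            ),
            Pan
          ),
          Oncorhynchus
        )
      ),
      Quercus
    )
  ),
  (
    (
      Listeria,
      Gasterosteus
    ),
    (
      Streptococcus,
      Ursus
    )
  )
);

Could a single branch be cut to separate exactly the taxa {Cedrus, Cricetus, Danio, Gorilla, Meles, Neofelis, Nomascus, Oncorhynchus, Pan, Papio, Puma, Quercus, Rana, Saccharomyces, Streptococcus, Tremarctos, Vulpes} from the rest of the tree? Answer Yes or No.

The MRCA of the listed taxa is the root, so the smallest clade containing them is the whole tree.
That clade also contains Gasterosteus, Listeria, Ursus, which are not in the proposed group, so the group is not monophyletic.

No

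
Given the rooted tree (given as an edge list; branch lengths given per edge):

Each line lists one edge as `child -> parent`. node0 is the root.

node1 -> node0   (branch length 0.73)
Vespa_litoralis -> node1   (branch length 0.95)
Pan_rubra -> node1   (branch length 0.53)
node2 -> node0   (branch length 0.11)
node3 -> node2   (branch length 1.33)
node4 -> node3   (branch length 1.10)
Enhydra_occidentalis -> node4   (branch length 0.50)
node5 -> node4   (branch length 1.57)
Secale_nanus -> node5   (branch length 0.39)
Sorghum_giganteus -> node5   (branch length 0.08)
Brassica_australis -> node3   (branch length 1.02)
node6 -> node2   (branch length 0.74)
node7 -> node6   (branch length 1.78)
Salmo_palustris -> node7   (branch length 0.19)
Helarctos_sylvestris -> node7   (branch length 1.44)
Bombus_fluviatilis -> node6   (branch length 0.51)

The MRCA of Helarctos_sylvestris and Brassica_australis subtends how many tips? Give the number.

7

The MRCA of Helarctos_sylvestris and Brassica_australis is the node subtending (((Enhydra_occidentalis,(Secale_nanus,Sorghum_giganteus)),Brassica_australis),((Salmo_palustris,Helarctos_sylvestris),Bombus_fluviatilis)).
That clade contains 7 terminal taxa: Bombus_fluviatilis, Brassica_australis, Enhydra_occidentalis, Helarctos_sylvestris, Salmo_palustris, Secale_nanus, Sorghum_giganteus.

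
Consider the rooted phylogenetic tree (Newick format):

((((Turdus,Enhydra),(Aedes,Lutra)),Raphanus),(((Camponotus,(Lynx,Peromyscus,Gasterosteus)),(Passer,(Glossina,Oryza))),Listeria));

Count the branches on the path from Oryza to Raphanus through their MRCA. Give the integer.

7

The MRCA of Oryza and Raphanus is the root of the tree.
From Oryza up to that node: 5 branches. From Raphanus up to the same node: 2 branches. Total: 5 + 2 = 7.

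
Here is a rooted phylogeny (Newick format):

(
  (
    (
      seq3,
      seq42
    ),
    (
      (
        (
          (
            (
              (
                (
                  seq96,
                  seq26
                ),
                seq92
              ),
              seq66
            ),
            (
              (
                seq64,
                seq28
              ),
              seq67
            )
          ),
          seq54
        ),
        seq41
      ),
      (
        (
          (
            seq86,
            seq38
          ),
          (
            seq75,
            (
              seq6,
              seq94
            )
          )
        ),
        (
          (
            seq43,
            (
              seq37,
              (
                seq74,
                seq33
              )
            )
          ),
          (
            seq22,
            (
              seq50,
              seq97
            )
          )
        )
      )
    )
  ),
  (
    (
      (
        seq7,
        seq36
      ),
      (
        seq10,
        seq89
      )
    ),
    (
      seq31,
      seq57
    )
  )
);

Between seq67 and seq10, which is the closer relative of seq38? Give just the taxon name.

The MRCA of seq38 and seq67 subtends (((((((seq96,seq26),seq92),seq66),((seq64,seq28),seq67)),seq54),seq41),(((seq86,seq38),(seq75,(seq6,seq94))),((seq43,(seq37,(seq74,seq33))),(seq22,(seq50,seq97))))) (21 taxa).
The MRCA of seq38 and seq10 is the root, subtending the entire tree (29 taxa).
The first is nested inside the second, so seq38 shares a more recent common ancestor with seq67.

seq67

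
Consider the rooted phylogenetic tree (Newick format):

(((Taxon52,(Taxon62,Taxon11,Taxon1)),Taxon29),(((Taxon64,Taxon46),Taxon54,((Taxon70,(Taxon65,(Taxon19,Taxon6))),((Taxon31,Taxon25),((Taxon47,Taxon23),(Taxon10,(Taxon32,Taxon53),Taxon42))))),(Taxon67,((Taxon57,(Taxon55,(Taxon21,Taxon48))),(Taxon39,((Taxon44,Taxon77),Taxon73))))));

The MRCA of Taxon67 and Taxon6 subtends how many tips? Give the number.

24

The MRCA of Taxon67 and Taxon6 is the node subtending (((Taxon64,Taxon46),Taxon54,((Taxon70,(Taxon65,(Taxon19,Taxon6))),((Taxon31,Taxon25),((Taxon47,Taxon23),(Taxon10,(Taxon32,Taxon53),Taxon42))))),(Taxon67,((Taxon57,(Taxon55,(Taxon21,Taxon48))),(Taxon39,((Taxon44,Taxon77),Taxon73))))).
That clade contains 24 terminal taxa: Taxon10, Taxon19, Taxon21, Taxon23, Taxon25, Taxon31, Taxon32, Taxon39, Taxon42, Taxon44, Taxon46, Taxon47, Taxon48, Taxon53, Taxon54, Taxon55, Taxon57, Taxon6, Taxon64, Taxon65, Taxon67, Taxon70, Taxon73, Taxon77.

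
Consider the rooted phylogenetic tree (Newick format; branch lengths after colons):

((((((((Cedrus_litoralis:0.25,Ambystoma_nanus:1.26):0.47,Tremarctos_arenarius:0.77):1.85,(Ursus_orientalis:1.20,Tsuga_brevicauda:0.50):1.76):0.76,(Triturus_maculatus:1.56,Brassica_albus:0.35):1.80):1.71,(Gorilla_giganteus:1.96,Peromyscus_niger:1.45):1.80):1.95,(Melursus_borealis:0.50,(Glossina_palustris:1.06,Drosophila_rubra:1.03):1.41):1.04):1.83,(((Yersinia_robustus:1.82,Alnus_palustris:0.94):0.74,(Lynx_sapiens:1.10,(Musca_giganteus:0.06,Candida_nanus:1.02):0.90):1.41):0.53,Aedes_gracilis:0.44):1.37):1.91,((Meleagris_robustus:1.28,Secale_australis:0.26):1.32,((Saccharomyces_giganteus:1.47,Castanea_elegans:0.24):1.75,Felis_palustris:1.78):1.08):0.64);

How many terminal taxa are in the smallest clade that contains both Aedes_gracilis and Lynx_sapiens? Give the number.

The MRCA of Aedes_gracilis and Lynx_sapiens is the node subtending (((Yersinia_robustus,Alnus_palustris),(Lynx_sapiens,(Musca_giganteus,Candida_nanus))),Aedes_gracilis).
That clade contains 6 terminal taxa: Aedes_gracilis, Alnus_palustris, Candida_nanus, Lynx_sapiens, Musca_giganteus, Yersinia_robustus.

6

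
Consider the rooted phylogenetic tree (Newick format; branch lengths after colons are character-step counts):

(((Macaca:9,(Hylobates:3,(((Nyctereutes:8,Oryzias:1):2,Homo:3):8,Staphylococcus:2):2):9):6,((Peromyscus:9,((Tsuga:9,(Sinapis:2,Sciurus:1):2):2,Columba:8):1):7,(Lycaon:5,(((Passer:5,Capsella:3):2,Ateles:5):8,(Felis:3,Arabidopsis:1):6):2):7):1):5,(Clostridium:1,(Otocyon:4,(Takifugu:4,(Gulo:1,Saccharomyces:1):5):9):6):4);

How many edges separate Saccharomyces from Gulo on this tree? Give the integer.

The MRCA of Saccharomyces and Gulo is the node subtending (Gulo,Saccharomyces).
From Saccharomyces up to that node: 1 branch. From Gulo up to the same node: 1 branch. Total: 1 + 1 = 2.

2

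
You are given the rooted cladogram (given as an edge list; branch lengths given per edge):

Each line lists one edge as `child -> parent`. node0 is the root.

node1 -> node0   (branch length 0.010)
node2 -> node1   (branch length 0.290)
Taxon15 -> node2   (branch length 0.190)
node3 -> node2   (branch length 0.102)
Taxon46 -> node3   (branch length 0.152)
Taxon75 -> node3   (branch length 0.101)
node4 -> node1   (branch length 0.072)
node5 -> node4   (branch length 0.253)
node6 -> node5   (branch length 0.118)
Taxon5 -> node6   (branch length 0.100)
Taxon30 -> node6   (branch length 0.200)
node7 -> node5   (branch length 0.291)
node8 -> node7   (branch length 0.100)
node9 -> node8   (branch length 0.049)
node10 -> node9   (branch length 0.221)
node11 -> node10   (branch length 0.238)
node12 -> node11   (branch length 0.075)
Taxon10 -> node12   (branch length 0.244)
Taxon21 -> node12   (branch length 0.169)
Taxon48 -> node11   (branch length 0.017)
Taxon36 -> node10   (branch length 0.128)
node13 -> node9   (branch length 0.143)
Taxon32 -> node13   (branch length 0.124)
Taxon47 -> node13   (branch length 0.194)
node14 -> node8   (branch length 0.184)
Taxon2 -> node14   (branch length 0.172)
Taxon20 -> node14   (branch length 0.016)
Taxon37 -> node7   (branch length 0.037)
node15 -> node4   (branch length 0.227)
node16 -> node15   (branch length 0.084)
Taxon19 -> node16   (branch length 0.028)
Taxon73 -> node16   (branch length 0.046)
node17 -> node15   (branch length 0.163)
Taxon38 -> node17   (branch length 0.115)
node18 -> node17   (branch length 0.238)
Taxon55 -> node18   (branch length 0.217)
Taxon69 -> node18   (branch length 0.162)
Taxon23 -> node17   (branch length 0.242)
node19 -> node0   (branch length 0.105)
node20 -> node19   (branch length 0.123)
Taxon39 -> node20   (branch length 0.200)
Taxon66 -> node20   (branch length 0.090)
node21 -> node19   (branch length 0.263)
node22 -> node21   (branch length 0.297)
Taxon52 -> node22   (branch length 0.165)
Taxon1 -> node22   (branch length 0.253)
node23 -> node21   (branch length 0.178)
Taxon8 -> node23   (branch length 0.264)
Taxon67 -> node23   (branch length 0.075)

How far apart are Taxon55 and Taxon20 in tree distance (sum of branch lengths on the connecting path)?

The path runs Taxon55 → … → MRCA → … → Taxon20; the MRCA is the node subtending (((Taxon5,Taxon30),((((((Taxon10,Taxon21),Taxon48),Taxon36),(Taxon32,Taxon47)),(Taxon2,Taxon20)),Taxon37)),((Taxon19,Taxon73),(Taxon38,(Taxon55,Taxon69),Taxon23))).
Branch lengths along that path: 0.217 + 0.238 + 0.163 + 0.227 + 0.253 + 0.291 + 0.100 + 0.184 + 0.016 = 1.689.

1.689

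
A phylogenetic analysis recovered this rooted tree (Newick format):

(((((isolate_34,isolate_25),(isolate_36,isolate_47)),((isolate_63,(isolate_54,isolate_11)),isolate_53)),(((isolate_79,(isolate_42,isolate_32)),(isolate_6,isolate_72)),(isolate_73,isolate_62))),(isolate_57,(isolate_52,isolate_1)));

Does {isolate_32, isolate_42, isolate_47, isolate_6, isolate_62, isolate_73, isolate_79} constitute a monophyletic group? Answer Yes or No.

The MRCA of the listed taxa subtends ((((isolate_34,isolate_25),(isolate_36,isolate_47)),((isolate_63,(isolate_54,isolate_11)),isolate_53)),(((isolate_79,(isolate_42,isolate_32)),(isolate_6,isolate_72)),(isolate_73,isolate_62))).
That clade also contains isolate_11, isolate_25, isolate_34, isolate_36, isolate_53, isolate_54, isolate_63, isolate_72, which are not in the proposed group, so the group is not monophyletic.

No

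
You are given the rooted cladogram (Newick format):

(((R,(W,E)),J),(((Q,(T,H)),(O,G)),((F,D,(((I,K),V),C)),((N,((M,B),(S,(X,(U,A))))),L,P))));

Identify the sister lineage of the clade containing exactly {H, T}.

Q

The clade containing exactly {H, T} attaches to the tree at the node subtending (Q,(T,H)).
The other lineage descending from that same node — the sister group — is the single tip Q.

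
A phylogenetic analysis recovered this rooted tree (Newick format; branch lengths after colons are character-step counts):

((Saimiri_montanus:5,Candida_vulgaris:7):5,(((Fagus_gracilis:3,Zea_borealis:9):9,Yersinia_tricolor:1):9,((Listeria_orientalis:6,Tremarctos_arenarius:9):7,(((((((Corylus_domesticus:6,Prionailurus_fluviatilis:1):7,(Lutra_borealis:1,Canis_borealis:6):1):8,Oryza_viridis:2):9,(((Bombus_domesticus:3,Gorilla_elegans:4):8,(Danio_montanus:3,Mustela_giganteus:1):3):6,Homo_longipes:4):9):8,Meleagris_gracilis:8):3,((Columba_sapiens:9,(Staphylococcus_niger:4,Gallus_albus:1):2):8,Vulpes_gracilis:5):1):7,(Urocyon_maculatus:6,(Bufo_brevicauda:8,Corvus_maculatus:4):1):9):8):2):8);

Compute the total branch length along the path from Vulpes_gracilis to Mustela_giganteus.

36

The path runs Vulpes_gracilis → … → MRCA → … → Mustela_giganteus; the MRCA is the node subtending ((((((Corylus_domesticus,Prionailurus_fluviatilis),(Lutra_borealis,Canis_borealis)),Oryza_viridis),(((Bombus_domesticus,Gorilla_elegans),(Danio_montanus,Mustela_giganteus)),Homo_longipes)),Meleagris_gracilis),((Columba_sapiens,(Staphylococcus_niger,Gallus_albus)),Vulpes_gracilis)).
Branch lengths along that path: 5 + 1 + 3 + 8 + 9 + 6 + 3 + 1 = 36.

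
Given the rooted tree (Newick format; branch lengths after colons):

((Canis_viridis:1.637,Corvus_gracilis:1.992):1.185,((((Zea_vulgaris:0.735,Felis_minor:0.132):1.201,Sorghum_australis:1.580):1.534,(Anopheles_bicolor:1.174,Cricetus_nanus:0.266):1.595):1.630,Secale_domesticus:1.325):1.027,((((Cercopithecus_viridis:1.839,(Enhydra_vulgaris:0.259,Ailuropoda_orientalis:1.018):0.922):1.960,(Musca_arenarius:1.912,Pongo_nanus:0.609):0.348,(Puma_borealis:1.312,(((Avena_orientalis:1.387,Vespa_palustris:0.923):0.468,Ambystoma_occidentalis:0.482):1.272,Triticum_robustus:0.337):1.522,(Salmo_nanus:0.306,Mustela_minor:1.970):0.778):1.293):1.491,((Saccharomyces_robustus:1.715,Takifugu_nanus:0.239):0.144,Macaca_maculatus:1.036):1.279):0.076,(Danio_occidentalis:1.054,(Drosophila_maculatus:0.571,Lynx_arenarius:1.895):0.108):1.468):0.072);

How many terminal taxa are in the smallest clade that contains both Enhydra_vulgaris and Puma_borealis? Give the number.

The MRCA of Enhydra_vulgaris and Puma_borealis is the node subtending ((Cercopithecus_viridis,(Enhydra_vulgaris,Ailuropoda_orientalis)),(Musca_arenarius,Pongo_nanus),(Puma_borealis,(((Avena_orientalis,Vespa_palustris),Ambystoma_occidentalis),Triticum_robustus),(Salmo_nanus,Mustela_minor))).
That clade contains 12 terminal taxa: Ailuropoda_orientalis, Ambystoma_occidentalis, Avena_orientalis, Cercopithecus_viridis, Enhydra_vulgaris, Musca_arenarius, Mustela_minor, Pongo_nanus, Puma_borealis, Salmo_nanus, Triticum_robustus, Vespa_palustris.

12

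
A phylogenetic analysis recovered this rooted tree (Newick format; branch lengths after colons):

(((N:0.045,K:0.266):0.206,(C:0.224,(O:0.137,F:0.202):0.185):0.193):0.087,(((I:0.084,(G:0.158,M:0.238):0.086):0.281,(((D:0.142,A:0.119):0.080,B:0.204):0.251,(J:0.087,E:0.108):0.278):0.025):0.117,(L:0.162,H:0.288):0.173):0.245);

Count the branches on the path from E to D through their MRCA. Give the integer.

5

The MRCA of E and D is the node subtending (((D,A),B),(J,E)).
From E up to that node: 2 branches. From D up to the same node: 3 branches. Total: 2 + 3 = 5.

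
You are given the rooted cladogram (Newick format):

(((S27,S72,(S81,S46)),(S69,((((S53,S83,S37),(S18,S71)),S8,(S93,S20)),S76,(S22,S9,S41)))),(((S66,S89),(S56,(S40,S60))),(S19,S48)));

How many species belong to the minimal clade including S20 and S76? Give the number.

12

The MRCA of S20 and S76 is the node subtending ((((S53,S83,S37),(S18,S71)),S8,(S93,S20)),S76,(S22,S9,S41)).
That clade contains 12 terminal taxa: S18, S20, S22, S37, S41, S53, S71, S76, S8, S83, S9, S93.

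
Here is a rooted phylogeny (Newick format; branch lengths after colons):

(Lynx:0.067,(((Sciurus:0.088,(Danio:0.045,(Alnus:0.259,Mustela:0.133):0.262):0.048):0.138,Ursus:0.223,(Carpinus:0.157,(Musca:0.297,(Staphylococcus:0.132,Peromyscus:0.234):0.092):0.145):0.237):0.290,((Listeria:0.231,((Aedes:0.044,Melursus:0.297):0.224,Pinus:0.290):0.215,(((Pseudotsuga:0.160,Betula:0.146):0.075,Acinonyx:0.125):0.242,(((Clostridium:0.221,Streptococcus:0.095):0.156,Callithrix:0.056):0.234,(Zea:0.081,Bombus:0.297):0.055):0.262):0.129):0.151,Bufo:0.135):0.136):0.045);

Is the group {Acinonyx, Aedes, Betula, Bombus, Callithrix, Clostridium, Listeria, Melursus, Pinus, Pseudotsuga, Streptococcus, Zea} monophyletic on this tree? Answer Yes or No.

The most recent common ancestor of these taxa subtends (Listeria,((Aedes,Melursus),Pinus),(((Pseudotsuga,Betula),Acinonyx),(((Clostridium,Streptococcus),Callithrix),(Zea,Bombus)))).
That clade has exactly 12 tips — every listed taxon and nothing else — so the group is monophyletic.

Yes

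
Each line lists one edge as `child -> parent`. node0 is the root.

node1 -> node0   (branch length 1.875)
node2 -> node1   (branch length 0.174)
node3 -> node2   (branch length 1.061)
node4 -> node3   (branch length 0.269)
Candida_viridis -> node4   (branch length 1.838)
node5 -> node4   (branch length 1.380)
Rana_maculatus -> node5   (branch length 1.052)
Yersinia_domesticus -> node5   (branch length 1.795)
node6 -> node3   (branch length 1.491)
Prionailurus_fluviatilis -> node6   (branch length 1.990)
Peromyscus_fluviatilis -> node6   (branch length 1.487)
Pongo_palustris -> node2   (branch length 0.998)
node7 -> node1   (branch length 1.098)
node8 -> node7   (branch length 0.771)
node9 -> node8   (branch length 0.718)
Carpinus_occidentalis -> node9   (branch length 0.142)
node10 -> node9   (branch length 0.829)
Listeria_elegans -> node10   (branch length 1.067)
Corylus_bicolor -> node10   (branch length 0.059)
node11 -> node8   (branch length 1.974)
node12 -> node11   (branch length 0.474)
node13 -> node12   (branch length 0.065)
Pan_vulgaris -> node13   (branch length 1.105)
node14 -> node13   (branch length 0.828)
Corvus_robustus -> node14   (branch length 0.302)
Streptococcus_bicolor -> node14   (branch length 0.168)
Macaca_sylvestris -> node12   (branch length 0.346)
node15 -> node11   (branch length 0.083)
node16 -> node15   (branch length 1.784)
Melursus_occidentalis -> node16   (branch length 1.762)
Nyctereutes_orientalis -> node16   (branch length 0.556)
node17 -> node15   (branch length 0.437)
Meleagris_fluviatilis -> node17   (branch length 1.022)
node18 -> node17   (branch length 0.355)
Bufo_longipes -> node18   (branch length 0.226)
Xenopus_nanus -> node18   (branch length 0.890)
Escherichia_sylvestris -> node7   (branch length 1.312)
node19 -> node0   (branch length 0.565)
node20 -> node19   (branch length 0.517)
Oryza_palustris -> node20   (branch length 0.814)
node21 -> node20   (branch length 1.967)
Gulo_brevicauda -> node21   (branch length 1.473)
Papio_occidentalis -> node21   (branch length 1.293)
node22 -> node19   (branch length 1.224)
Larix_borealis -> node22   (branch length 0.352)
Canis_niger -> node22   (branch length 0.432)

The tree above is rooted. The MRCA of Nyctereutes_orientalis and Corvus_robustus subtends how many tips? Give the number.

9

The MRCA of Nyctereutes_orientalis and Corvus_robustus is the node subtending (((Pan_vulgaris,(Corvus_robustus,Streptococcus_bicolor)),Macaca_sylvestris),((Melursus_occidentalis,Nyctereutes_orientalis),(Meleagris_fluviatilis,(Bufo_longipes,Xenopus_nanus)))).
That clade contains 9 terminal taxa: Bufo_longipes, Corvus_robustus, Macaca_sylvestris, Meleagris_fluviatilis, Melursus_occidentalis, Nyctereutes_orientalis, Pan_vulgaris, Streptococcus_bicolor, Xenopus_nanus.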